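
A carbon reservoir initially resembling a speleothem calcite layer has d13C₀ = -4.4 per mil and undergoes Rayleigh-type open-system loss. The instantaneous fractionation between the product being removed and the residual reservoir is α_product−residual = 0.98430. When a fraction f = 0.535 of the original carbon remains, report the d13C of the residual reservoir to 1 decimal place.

5.4 per mil

Rayleigh residual: δ_res = (δ₀ + 1000)·f^(α−1) − 1000
α − 1 = -0.01570
f^(α−1) = 0.535^(-0.01570) = 1.009869
δ_res = (-4.4 + 1000) × 1.009869 − 1000 = 1005.425 − 1000 = 5.43 per mil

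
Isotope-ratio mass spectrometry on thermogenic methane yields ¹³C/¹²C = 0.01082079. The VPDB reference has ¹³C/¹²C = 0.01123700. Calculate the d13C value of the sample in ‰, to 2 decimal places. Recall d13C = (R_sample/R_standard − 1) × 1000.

d13C = (R_sample / R_standard − 1) × 1000
R_sample / R_standard = 0.01082079 / 0.01123700 = 0.962961
d13C = (0.962961 − 1) × 1000 = -37.039‰

-37.04‰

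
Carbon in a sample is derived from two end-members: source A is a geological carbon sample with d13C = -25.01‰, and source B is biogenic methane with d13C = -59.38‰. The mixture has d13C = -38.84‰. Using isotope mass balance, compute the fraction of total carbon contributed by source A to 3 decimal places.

0.598

δ_mix = f_A·δ_A + (1 − f_A)·δ_B  ⇒  f_A = (δ_mix − δ_B)/(δ_A − δ_B)
f_A = (-38.84 − (-59.38)) / (-25.01 − (-59.38))
f_A = 20.54 / 34.37 = 0.5976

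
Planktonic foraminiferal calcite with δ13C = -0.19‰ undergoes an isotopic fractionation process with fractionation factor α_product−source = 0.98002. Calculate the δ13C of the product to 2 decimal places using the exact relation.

δ_product = (δ_source + 1000)·α − 1000
δ_product = (-0.19 + 1000) × 0.98002 − 1000
δ_product = 979.834 − 1000 = -20.166‰

-20.17‰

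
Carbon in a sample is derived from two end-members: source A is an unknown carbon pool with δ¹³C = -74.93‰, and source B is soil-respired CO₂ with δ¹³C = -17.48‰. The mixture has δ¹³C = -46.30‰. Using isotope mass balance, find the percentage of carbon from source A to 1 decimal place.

50.2%

δ_mix = f_A·δ_A + (1 − f_A)·δ_B  ⇒  f_A = (δ_mix − δ_B)/(δ_A − δ_B)
f_A = (-46.30 − (-17.48)) / (-74.93 − (-17.48))
f_A = -28.82 / -57.45 = 0.5017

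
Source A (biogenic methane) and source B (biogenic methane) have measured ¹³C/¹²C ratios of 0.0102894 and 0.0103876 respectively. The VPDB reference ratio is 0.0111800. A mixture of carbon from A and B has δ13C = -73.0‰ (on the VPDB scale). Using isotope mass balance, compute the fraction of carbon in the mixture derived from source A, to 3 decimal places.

0.242

δ_A = (0.0102894/0.0111800 − 1)×1000 = (0.920340 − 1)×1000 = -79.660‰
δ_B = (0.0103876/0.0111800 − 1)×1000 = (0.929123 − 1)×1000 = -70.877‰
f_A = (δ_mix − δ_B)/(δ_A − δ_B) = (-73.0 − (-70.877))/(-79.660 − (-70.877))
f_A = -2.123 / -8.784 = 0.2418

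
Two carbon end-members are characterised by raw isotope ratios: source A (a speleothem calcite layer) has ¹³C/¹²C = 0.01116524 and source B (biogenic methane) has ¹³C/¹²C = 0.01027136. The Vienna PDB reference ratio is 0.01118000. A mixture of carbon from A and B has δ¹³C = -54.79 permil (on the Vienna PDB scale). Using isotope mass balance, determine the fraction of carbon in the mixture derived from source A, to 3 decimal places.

δ_A = (0.01116524/0.01118000 − 1)×1000 = (0.998680 − 1)×1000 = -1.320 permil
δ_B = (0.01027136/0.01118000 − 1)×1000 = (0.918726 − 1)×1000 = -81.274 permil
f_A = (δ_mix − δ_B)/(δ_A − δ_B) = (-54.79 − (-81.274))/(-1.320 − (-81.274))
f_A = 26.484 / 79.953 = 0.3312

0.331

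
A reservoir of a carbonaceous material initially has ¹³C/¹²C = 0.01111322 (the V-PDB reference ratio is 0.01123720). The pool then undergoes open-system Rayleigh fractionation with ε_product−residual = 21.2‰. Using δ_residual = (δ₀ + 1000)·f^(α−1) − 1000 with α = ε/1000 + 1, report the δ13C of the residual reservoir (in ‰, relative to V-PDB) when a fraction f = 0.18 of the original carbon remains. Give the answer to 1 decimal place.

δ₀ = (0.01111322/0.01123720 − 1)×1000 = (0.988967 − 1)×1000 = -11.033‰
α − 1 = ε/1000 = 0.0212
f^(α−1) = 0.18^(0.0212) = 0.964299
δ_res = (-11.033 + 1000) × 0.964299 − 1000 = 953.660 − 1000 = -46.34‰

-46.3‰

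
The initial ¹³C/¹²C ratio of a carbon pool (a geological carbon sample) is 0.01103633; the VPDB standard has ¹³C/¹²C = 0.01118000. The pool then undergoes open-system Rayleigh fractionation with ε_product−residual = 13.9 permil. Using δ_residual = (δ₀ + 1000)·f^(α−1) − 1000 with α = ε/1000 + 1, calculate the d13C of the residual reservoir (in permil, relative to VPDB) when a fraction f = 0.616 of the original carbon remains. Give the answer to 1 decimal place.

δ₀ = (0.01103633/0.01118000 − 1)×1000 = (0.987149 − 1)×1000 = -12.851 permil
α − 1 = ε/1000 = 0.0139
f^(α−1) = 0.616^(0.0139) = 0.993288
δ_res = (-12.851 + 1000) × 0.993288 − 1000 = 980.524 − 1000 = -19.48 permil

-19.5 permil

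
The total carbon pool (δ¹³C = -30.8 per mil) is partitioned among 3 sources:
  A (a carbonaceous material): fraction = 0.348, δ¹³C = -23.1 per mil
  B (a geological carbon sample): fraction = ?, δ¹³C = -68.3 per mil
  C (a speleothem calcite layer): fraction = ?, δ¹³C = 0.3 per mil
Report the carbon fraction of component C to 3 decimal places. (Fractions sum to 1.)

Let f_C and f_B be the unknown fractions; fractions sum to 1 so f_C + f_B = 0.652.
Mass balance: Σ fᵢ·δᵢ = δ_bulk ⇒ f_C·(0.3) + f_B·(-68.3) = -30.8 − (-8.039) = -22.761
Substitute f_B = 0.652 − f_C:
f_C·(0.3 − -68.3) = -22.761 − 0.652×(-68.3) = 21.770
f_C = 21.770 / 68.6 = 0.3174

0.317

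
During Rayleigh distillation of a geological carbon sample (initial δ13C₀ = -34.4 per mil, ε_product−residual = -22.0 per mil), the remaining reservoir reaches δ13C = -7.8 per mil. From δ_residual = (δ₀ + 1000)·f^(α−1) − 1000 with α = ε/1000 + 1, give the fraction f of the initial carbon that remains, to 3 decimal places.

α − 1 = ε/1000 = -0.0220
(δ_res + 1000)/(δ₀ + 1000) = (-7.8 + 1000)/(-34.4 + 1000) = 992.2/965.6 = 1.027548
f = 1.027548^(1/-0.0220) = exp(ln(1.027548)/-0.0220) = exp(0.02718/-0.0220)
f = exp(-1.2352) = 0.2908

0.291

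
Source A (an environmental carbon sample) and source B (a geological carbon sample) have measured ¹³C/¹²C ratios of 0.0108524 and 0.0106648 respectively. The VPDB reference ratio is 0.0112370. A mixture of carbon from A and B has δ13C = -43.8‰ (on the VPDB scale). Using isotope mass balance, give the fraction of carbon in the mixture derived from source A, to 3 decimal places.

δ_A = (0.0108524/0.0112370 − 1)×1000 = (0.965774 − 1)×1000 = -34.226‰
δ_B = (0.0106648/0.0112370 − 1)×1000 = (0.949079 − 1)×1000 = -50.921‰
f_A = (δ_mix − δ_B)/(δ_A − δ_B) = (-43.8 − (-50.921))/(-34.226 − (-50.921))
f_A = 7.121 / 16.695 = 0.4265

0.427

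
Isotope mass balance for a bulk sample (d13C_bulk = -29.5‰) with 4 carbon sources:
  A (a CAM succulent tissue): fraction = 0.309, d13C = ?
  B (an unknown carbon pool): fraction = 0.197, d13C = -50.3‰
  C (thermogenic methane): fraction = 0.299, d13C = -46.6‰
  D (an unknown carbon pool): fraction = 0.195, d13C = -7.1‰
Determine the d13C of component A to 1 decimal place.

Isotope mass balance: δ_bulk = Σ fᵢ·δᵢ.
-29.5 = 0.309×δ_A + 0.197×(-50.3) + 0.299×(-46.6) + 0.195×(-7.1)
0.309·δ_A = -29.5 − (-25.227) = -4.273
δ_A = -4.273 / 0.309 = -13.83‰

-13.8‰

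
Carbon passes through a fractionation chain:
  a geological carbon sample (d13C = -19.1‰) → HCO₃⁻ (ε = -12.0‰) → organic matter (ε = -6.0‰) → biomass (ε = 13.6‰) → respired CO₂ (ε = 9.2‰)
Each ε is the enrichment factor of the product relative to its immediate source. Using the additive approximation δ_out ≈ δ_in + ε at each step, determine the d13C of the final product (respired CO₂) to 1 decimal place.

step 1: δ ≈ -19.1 + (-12.0) = -31.1‰
step 2: δ ≈ -31.1 + (-6.0) = -37.1‰
step 3: δ ≈ -37.1 + (13.6) = -23.5‰
step 4: δ ≈ -23.5 + (9.2) = -14.3‰

-14.3‰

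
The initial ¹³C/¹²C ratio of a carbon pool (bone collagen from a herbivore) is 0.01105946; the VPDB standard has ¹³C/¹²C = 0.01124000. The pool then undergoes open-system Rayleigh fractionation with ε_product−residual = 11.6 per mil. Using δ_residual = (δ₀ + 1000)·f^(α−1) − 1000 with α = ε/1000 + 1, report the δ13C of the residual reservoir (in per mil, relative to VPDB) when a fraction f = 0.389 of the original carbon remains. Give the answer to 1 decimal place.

δ₀ = (0.01105946/0.01124000 − 1)×1000 = (0.983938 − 1)×1000 = -16.062 per mil
α − 1 = ε/1000 = 0.0116
f^(α−1) = 0.389^(0.0116) = 0.989107
δ_res = (-16.062 + 1000) × 0.989107 − 1000 = 973.220 − 1000 = -26.78 per mil

-26.8 per mil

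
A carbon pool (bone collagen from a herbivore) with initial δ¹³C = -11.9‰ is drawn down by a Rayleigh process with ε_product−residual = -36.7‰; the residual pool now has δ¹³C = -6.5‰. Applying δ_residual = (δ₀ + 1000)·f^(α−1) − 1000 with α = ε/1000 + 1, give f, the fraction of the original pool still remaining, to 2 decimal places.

α − 1 = ε/1000 = -0.0367
(δ_res + 1000)/(δ₀ + 1000) = (-6.5 + 1000)/(-11.9 + 1000) = 993.5/988.1 = 1.005465
f = 1.005465^(1/-0.0367) = exp(ln(1.005465)/-0.0367) = exp(0.00545/-0.0367)
f = exp(-0.1485) = 0.8620

0.86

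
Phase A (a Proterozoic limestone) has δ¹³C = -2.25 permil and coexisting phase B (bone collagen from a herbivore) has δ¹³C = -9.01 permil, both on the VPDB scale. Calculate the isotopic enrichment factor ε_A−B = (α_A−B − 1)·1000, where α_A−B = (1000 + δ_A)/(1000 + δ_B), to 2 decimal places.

6.82 permil

α_A−B = (1000 + -2.25) / (1000 + -9.01) = 997.75 / 990.99 = 1.006821
ε_A−B = (1.006821 − 1) × 1000 = 6.821 permil
(The approximation ε ≈ δ_A − δ_B would give 6.76 permil.)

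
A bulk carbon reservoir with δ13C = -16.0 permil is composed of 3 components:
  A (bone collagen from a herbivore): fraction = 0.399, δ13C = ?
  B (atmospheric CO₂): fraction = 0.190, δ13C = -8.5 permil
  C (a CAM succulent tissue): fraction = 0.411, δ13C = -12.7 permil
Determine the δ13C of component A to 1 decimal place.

Isotope mass balance: δ_bulk = Σ fᵢ·δᵢ.
-16.0 = 0.399×δ_A + 0.190×(-8.5) + 0.411×(-12.7)
0.399·δ_A = -16.0 − (-6.835) = -9.165
δ_A = -9.165 / 0.399 = -22.97 permil

-23.0 permil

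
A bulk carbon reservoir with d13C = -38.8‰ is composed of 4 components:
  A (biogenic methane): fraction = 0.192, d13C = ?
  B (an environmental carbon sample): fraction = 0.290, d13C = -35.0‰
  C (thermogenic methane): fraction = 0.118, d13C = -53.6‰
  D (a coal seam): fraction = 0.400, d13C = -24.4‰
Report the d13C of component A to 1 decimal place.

-65.4‰

Isotope mass balance: δ_bulk = Σ fᵢ·δᵢ.
-38.8 = 0.192×δ_A + 0.290×(-35.0) + 0.118×(-53.6) + 0.400×(-24.4)
0.192·δ_A = -38.8 − (-26.235) = -12.565
δ_A = -12.565 / 0.192 = -65.44‰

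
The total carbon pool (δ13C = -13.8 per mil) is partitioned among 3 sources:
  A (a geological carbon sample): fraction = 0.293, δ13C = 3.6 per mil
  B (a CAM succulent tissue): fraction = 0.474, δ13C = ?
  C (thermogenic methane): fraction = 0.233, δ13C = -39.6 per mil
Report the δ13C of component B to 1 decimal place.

-11.9 per mil

Isotope mass balance: δ_bulk = Σ fᵢ·δᵢ.
-13.8 = 0.293×(3.6) + 0.474×δ_B + 0.233×(-39.6)
0.474·δ_B = -13.8 − (-8.172) = -5.628
δ_B = -5.628 / 0.474 = -11.87 per mil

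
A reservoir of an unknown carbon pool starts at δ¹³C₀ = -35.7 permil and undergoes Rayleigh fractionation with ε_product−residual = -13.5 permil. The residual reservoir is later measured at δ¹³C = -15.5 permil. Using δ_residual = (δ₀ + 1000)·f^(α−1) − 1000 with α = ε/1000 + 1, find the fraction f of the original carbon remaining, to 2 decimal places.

α − 1 = ε/1000 = -0.0135
(δ_res + 1000)/(δ₀ + 1000) = (-15.5 + 1000)/(-35.7 + 1000) = 984.5/964.3 = 1.020948
f = 1.020948^(1/-0.0135) = exp(ln(1.020948)/-0.0135) = exp(0.02073/-0.0135)
f = exp(-1.5357) = 0.2153

0.22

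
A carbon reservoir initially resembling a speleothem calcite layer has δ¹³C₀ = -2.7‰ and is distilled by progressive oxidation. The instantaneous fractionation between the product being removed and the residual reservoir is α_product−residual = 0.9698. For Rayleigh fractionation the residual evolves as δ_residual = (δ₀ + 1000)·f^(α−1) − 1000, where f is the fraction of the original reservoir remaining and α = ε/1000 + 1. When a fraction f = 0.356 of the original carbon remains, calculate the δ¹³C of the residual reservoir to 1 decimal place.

Rayleigh residual: δ_res = (δ₀ + 1000)·f^(α−1) − 1000
α − 1 = -0.03020
f^(α−1) = 0.356^(-0.03020) = 1.031683
δ_res = (-2.7 + 1000) × 1.031683 − 1000 = 1028.897 − 1000 = 28.90‰

28.9‰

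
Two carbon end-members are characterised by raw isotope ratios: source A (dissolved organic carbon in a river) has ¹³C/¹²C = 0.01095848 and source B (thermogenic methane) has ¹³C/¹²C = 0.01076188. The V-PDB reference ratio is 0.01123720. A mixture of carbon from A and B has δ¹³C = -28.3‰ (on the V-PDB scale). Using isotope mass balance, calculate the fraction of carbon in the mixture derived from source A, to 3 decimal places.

δ_A = (0.01095848/0.01123720 − 1)×1000 = (0.975197 − 1)×1000 = -24.803‰
δ_B = (0.01076188/0.01123720 − 1)×1000 = (0.957701 − 1)×1000 = -42.299‰
f_A = (δ_mix − δ_B)/(δ_A − δ_B) = (-28.3 − (-42.299))/(-24.803 − (-42.299))
f_A = 13.999 / 17.495 = 0.8001

0.800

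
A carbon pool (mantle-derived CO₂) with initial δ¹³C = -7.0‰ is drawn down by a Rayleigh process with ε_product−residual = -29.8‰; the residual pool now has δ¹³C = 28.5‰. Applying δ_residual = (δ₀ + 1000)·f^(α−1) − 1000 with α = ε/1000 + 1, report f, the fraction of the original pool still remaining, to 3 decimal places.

0.308

α − 1 = ε/1000 = -0.0298
(δ_res + 1000)/(δ₀ + 1000) = (28.5 + 1000)/(-7.0 + 1000) = 1028.5/993.0 = 1.035750
f = 1.035750^(1/-0.0298) = exp(ln(1.035750)/-0.0298) = exp(0.03513/-0.0298)
f = exp(-1.1787) = 0.3077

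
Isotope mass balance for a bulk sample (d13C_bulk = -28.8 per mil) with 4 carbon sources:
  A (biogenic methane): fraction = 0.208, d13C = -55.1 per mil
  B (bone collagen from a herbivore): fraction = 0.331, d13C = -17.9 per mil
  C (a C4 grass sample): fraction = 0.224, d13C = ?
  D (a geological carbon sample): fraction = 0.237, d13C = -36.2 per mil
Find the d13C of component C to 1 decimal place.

-12.7 per mil

Isotope mass balance: δ_bulk = Σ fᵢ·δᵢ.
-28.8 = 0.208×(-55.1) + 0.331×(-17.9) + 0.224×δ_C + 0.237×(-36.2)
0.224·δ_C = -28.8 − (-25.965) = -2.835
δ_C = -2.835 / 0.224 = -12.66 per mil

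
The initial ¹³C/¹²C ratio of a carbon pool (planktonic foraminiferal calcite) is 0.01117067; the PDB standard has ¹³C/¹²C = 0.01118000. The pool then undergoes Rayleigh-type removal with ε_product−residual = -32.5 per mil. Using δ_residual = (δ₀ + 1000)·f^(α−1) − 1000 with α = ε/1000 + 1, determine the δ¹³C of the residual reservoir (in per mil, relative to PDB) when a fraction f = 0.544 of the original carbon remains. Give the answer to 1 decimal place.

δ₀ = (0.01117067/0.01118000 − 1)×1000 = (0.999165 − 1)×1000 = -0.835 per mil
α − 1 = ε/1000 = -0.0325
f^(α−1) = 0.544^(-0.0325) = 1.019983
δ_res = (-0.835 + 1000) × 1.019983 − 1000 = 1019.132 − 1000 = 19.13 per mil

19.1 per mil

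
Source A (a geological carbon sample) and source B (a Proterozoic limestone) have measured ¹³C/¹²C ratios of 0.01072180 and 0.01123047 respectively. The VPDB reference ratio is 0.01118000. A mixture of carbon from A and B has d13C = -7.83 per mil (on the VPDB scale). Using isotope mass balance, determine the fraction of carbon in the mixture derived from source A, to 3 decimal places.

0.271

δ_A = (0.01072180/0.01118000 − 1)×1000 = (0.959016 − 1)×1000 = -40.984 per mil
δ_B = (0.01123047/0.01118000 − 1)×1000 = (1.004514 − 1)×1000 = 4.514 per mil
f_A = (δ_mix − δ_B)/(δ_A − δ_B) = (-7.83 − (4.514))/(-40.984 − (4.514))
f_A = -12.344 / -45.498 = 0.2713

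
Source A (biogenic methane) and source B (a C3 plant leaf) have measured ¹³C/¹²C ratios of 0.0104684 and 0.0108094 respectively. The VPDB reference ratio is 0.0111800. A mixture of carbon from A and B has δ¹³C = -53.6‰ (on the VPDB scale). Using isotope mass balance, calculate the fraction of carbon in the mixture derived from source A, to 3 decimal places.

δ_A = (0.0104684/0.0111800 − 1)×1000 = (0.936351 − 1)×1000 = -63.649‰
δ_B = (0.0108094/0.0111800 − 1)×1000 = (0.966852 − 1)×1000 = -33.148‰
f_A = (δ_mix − δ_B)/(δ_A − δ_B) = (-53.6 − (-33.148))/(-63.649 − (-33.148))
f_A = -20.452 / -30.501 = 0.6705

0.671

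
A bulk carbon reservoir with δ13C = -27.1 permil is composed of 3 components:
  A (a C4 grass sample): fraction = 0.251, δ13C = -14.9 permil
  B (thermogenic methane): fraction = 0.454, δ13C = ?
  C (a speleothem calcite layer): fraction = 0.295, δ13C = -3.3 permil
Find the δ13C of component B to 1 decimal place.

Isotope mass balance: δ_bulk = Σ fᵢ·δᵢ.
-27.1 = 0.251×(-14.9) + 0.454×δ_B + 0.295×(-3.3)
0.454·δ_B = -27.1 − (-4.713) = -22.387
δ_B = -22.387 / 0.454 = -49.31 permil

-49.3 permil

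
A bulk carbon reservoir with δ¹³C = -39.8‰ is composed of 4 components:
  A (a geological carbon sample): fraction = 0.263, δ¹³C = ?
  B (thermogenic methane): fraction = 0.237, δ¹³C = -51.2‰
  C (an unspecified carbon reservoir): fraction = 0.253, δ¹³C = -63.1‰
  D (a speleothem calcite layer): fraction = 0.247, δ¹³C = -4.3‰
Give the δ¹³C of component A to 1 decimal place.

-40.5‰

Isotope mass balance: δ_bulk = Σ fᵢ·δᵢ.
-39.8 = 0.263×δ_A + 0.237×(-51.2) + 0.253×(-63.1) + 0.247×(-4.3)
0.263·δ_A = -39.8 − (-29.161) = -10.639
δ_A = -10.639 / 0.263 = -40.45‰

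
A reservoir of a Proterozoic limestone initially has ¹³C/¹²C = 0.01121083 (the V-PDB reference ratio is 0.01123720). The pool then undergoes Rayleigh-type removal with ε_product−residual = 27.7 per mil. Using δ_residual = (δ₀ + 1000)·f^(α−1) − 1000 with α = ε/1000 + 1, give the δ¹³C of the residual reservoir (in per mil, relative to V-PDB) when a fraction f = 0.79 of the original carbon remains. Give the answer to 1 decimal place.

-8.8 per mil

δ₀ = (0.01121083/0.01123720 − 1)×1000 = (0.997653 − 1)×1000 = -2.347 per mil
α − 1 = ε/1000 = 0.0277
f^(α−1) = 0.79^(0.0277) = 0.993492
δ_res = (-2.347 + 1000) × 0.993492 − 1000 = 991.160 − 1000 = -8.84 per mil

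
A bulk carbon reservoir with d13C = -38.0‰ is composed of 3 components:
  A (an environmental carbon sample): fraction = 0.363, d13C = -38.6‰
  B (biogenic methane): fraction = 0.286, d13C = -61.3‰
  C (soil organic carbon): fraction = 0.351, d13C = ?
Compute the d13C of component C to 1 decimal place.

-18.4‰

Isotope mass balance: δ_bulk = Σ fᵢ·δᵢ.
-38.0 = 0.363×(-38.6) + 0.286×(-61.3) + 0.351×δ_C
0.351·δ_C = -38.0 − (-31.544) = -6.456
δ_C = -6.456 / 0.351 = -18.39‰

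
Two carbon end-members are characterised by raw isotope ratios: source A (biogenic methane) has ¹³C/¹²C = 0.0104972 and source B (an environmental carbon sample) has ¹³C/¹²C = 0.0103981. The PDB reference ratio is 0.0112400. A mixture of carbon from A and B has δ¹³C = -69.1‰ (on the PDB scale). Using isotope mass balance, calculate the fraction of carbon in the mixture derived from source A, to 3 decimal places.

δ_A = (0.0104972/0.0112400 − 1)×1000 = (0.933915 − 1)×1000 = -66.085‰
δ_B = (0.0103981/0.0112400 − 1)×1000 = (0.925098 − 1)×1000 = -74.902‰
f_A = (δ_mix − δ_B)/(δ_A − δ_B) = (-69.1 − (-74.902))/(-66.085 − (-74.902))
f_A = 5.802 / 8.817 = 0.6581

0.658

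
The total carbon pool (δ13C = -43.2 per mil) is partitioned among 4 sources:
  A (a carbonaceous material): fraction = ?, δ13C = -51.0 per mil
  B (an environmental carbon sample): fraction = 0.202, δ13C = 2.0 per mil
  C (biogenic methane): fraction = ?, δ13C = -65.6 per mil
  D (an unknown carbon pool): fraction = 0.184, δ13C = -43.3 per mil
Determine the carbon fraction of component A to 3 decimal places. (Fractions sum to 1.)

0.318

Let f_A and f_C be the unknown fractions; fractions sum to 1 so f_A + f_C = 0.614.
Mass balance: Σ fᵢ·δᵢ = δ_bulk ⇒ f_A·(-51.0) + f_C·(-65.6) = -43.2 − (-7.563) = -35.637
Substitute f_C = 0.614 − f_A:
f_A·(-51.0 − -65.6) = -35.637 − 0.614×(-65.6) = 4.642
f_A = 4.642 / 14.6 = 0.3179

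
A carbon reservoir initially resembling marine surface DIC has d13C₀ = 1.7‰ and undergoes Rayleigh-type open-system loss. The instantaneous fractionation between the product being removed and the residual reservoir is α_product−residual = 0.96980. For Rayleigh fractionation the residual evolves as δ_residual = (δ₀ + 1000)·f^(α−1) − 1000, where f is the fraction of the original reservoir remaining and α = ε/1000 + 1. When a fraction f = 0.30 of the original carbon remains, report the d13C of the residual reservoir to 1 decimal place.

Rayleigh residual: δ_res = (δ₀ + 1000)·f^(α−1) − 1000
α − 1 = -0.03020
f^(α−1) = 0.30^(-0.03020) = 1.037029
δ_res = (1.7 + 1000) × 1.037029 − 1000 = 1038.792 − 1000 = 38.79‰

38.8‰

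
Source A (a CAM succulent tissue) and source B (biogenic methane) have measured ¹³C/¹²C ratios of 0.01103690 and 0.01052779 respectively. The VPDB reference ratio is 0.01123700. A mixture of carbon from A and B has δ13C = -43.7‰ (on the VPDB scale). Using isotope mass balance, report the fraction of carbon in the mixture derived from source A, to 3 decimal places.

δ_A = (0.01103690/0.01123700 − 1)×1000 = (0.982193 − 1)×1000 = -17.807‰
δ_B = (0.01052779/0.01123700 − 1)×1000 = (0.936886 − 1)×1000 = -63.114‰
f_A = (δ_mix − δ_B)/(δ_A − δ_B) = (-43.7 − (-63.114))/(-17.807 − (-63.114))
f_A = 19.414 / 45.307 = 0.4285

0.428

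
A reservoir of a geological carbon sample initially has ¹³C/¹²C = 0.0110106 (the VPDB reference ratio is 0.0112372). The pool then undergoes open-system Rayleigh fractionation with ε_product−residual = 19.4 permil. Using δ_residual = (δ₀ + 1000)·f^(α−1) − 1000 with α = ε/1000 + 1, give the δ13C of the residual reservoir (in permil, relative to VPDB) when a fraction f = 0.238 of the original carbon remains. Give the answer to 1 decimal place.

δ₀ = (0.0110106/0.0112372 − 1)×1000 = (0.979835 − 1)×1000 = -20.165 permil
α − 1 = ε/1000 = 0.0194
f^(α−1) = 0.238^(0.0194) = 0.972536
δ_res = (-20.165 + 1000) × 0.972536 − 1000 = 952.924 − 1000 = -47.08 permil

-47.1 permil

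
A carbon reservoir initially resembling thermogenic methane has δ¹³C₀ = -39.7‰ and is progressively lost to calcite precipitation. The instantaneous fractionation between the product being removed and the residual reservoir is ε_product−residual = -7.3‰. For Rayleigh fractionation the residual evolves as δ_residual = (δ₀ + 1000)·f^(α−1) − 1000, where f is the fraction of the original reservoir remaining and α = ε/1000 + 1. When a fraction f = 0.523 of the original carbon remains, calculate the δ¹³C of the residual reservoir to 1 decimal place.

Rayleigh residual: δ_res = (δ₀ + 1000)·f^(α−1) − 1000
α = ε/1000 + 1 = 0.99270, so α − 1 = -0.00730
f^(α−1) = 0.523^(-0.00730) = 1.004743
δ_res = (-39.7 + 1000) × 1.004743 − 1000 = 964.855 − 1000 = -35.15‰

-35.1‰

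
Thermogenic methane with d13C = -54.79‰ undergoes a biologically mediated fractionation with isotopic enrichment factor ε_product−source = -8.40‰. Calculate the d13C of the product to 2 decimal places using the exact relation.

-62.73‰

To first order, δ_product ≈ δ_source + ε = -63.19‰.
Exactly, δ_product = (δ_source + 1000)·(ε/1000 + 1) − 1000.
δ_product = (-54.79 + 1000) × (-8.40/1000 + 1) − 1000
δ_product = -62.730‰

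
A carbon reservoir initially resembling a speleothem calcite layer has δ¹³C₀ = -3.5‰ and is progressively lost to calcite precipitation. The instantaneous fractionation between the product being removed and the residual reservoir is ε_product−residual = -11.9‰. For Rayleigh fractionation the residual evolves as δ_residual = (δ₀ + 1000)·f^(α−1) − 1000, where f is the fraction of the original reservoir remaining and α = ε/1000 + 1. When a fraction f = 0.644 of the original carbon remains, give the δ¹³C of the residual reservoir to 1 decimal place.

1.7‰

Rayleigh residual: δ_res = (δ₀ + 1000)·f^(α−1) − 1000
α = ε/1000 + 1 = 0.98810, so α − 1 = -0.01190
f^(α−1) = 0.644^(-0.01190) = 1.005250
δ_res = (-3.5 + 1000) × 1.005250 − 1000 = 1001.732 − 1000 = 1.73‰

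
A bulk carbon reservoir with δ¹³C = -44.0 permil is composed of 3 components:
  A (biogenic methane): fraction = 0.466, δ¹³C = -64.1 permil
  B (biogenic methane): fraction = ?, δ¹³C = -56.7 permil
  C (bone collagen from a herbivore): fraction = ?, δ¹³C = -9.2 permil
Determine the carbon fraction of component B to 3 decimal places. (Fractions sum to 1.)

0.194

Let f_B and f_C be the unknown fractions; fractions sum to 1 so f_B + f_C = 0.534.
Mass balance: Σ fᵢ·δᵢ = δ_bulk ⇒ f_B·(-56.7) + f_C·(-9.2) = -44.0 − (-29.871) = -14.129
Substitute f_C = 0.534 − f_B:
f_B·(-56.7 − -9.2) = -14.129 − 0.534×(-9.2) = -9.217
f_B = -9.217 / -47.5 = 0.1940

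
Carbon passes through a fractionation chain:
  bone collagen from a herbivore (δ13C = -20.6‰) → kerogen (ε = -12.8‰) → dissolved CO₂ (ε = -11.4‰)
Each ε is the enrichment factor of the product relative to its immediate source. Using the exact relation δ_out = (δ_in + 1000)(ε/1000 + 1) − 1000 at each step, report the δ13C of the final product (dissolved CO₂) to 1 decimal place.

step 1: δ = (-20.60 + 1000)·(-12.8/1000 + 1) − 1000 = -33.14‰
step 2: δ = (-33.14 + 1000)·(-11.4/1000 + 1) − 1000 = -44.16‰

-44.2‰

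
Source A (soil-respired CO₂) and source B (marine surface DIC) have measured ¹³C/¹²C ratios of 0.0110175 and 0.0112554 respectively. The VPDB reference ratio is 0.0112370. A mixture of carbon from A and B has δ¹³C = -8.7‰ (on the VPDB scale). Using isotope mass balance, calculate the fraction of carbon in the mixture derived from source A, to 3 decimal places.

δ_A = (0.0110175/0.0112370 − 1)×1000 = (0.980466 − 1)×1000 = -19.534‰
δ_B = (0.0112554/0.0112370 − 1)×1000 = (1.001637 − 1)×1000 = 1.637‰
f_A = (δ_mix − δ_B)/(δ_A − δ_B) = (-8.7 − (1.637))/(-19.534 − (1.637))
f_A = -10.337 / -21.171 = 0.4883

0.488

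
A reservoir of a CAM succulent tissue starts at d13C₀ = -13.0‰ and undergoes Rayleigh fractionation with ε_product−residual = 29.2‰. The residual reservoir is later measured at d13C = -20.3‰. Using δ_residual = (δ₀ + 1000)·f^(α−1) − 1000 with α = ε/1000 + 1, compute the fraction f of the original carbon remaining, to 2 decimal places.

α − 1 = ε/1000 = 0.0292
(δ_res + 1000)/(δ₀ + 1000) = (-20.3 + 1000)/(-13.0 + 1000) = 979.7/987.0 = 0.992604
f = 0.992604^(1/0.0292) = exp(ln(0.992604)/0.0292) = exp(-0.00742/0.0292)
f = exp(-0.2542) = 0.7755

0.78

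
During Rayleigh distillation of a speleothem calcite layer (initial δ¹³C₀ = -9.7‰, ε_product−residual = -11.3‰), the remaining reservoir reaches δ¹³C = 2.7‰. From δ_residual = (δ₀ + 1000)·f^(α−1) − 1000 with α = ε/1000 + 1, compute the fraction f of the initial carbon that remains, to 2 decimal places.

0.33

α − 1 = ε/1000 = -0.0113
(δ_res + 1000)/(δ₀ + 1000) = (2.7 + 1000)/(-9.7 + 1000) = 1002.7/990.3 = 1.012521
f = 1.012521^(1/-0.0113) = exp(ln(1.012521)/-0.0113) = exp(0.01244/-0.0113)
f = exp(-1.1012) = 0.3325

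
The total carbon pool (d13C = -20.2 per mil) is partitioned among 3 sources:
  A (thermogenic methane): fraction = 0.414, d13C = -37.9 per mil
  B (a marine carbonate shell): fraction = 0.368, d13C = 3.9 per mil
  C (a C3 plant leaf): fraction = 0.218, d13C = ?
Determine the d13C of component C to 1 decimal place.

Isotope mass balance: δ_bulk = Σ fᵢ·δᵢ.
-20.2 = 0.414×(-37.9) + 0.368×(3.9) + 0.218×δ_C
0.218·δ_C = -20.2 − (-14.255) = -5.945
δ_C = -5.945 / 0.218 = -27.27 per mil

-27.3 per mil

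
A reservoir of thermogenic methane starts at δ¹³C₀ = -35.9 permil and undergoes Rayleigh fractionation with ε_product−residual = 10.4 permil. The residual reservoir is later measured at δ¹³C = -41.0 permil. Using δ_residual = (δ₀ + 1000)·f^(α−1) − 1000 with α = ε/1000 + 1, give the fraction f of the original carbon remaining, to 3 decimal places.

0.600

α − 1 = ε/1000 = 0.0104
(δ_res + 1000)/(δ₀ + 1000) = (-41.0 + 1000)/(-35.9 + 1000) = 959.0/964.1 = 0.994710
f = 0.994710^(1/0.0104) = exp(ln(0.994710)/0.0104) = exp(-0.00530/0.0104)
f = exp(-0.5100) = 0.6005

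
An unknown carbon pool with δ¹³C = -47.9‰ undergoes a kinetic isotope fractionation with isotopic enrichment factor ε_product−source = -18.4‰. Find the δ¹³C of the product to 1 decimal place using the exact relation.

-65.4‰

Exactly, δ_product = (δ_source + 1000)·(ε/1000 + 1) − 1000.
δ_product = (-47.9 + 1000) × (-18.4/1000 + 1) − 1000
δ_product = -65.42‰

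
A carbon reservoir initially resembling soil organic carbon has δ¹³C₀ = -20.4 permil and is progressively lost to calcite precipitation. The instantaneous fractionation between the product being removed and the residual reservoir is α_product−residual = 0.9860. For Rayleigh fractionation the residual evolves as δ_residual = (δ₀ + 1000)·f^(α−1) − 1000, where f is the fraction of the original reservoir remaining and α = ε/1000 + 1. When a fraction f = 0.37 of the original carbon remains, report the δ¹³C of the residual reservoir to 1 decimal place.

-6.7 permil

Rayleigh residual: δ_res = (δ₀ + 1000)·f^(α−1) − 1000
α − 1 = -0.01400
f^(α−1) = 0.37^(-0.01400) = 1.014017
δ_res = (-20.4 + 1000) × 1.014017 − 1000 = 993.331 − 1000 = -6.67 permil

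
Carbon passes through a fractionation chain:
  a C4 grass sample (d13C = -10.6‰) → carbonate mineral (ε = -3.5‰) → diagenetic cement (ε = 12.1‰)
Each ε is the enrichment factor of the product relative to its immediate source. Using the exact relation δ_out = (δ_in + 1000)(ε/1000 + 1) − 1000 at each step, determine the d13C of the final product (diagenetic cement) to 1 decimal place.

step 1: δ = (-10.60 + 1000)·(-3.5/1000 + 1) − 1000 = -14.06‰
step 2: δ = (-14.06 + 1000)·(12.1/1000 + 1) − 1000 = -2.13‰

-2.1‰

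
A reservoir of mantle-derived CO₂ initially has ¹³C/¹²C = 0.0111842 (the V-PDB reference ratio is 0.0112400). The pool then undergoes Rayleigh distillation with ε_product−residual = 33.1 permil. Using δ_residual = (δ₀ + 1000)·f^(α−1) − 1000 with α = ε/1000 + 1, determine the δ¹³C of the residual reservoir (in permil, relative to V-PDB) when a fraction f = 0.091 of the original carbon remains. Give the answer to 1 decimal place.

-80.9 permil

δ₀ = (0.0111842/0.0112400 − 1)×1000 = (0.995036 − 1)×1000 = -4.964 permil
α − 1 = ε/1000 = 0.0331
f^(α−1) = 0.091^(0.0331) = 0.923728
δ_res = (-4.964 + 1000) × 0.923728 − 1000 = 919.143 − 1000 = -80.86 permil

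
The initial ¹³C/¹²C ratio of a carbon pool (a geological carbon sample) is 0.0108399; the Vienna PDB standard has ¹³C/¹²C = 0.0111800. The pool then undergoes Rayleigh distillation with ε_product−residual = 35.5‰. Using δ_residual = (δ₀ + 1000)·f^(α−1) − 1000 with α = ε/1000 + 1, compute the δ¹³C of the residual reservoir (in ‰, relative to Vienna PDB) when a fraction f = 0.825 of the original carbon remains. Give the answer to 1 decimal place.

-37.0‰

δ₀ = (0.0108399/0.0111800 − 1)×1000 = (0.969580 − 1)×1000 = -30.420‰
α − 1 = ε/1000 = 0.0355
f^(α−1) = 0.825^(0.0355) = 0.993194
δ_res = (-30.420 + 1000) × 0.993194 − 1000 = 962.981 − 1000 = -37.02‰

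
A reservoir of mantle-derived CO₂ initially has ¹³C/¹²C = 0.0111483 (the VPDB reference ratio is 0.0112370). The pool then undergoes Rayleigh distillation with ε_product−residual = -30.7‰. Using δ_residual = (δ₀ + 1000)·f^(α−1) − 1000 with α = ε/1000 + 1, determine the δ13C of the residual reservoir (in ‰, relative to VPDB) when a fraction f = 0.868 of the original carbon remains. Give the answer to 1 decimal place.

δ₀ = (0.0111483/0.0112370 − 1)×1000 = (0.992106 − 1)×1000 = -7.894‰
α − 1 = ε/1000 = -0.0307
f^(α−1) = 0.868^(-0.0307) = 1.004355
δ_res = (-7.894 + 1000) × 1.004355 − 1000 = 996.428 − 1000 = -3.57‰

-3.6‰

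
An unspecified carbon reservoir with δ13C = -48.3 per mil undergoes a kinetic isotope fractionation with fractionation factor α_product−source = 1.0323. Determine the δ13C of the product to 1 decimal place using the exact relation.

δ_product = (δ_source + 1000)·α − 1000
δ_product = (-48.3 + 1000) × 1.0323 − 1000
δ_product = 982.440 − 1000 = -17.56 per mil

-17.6 per mil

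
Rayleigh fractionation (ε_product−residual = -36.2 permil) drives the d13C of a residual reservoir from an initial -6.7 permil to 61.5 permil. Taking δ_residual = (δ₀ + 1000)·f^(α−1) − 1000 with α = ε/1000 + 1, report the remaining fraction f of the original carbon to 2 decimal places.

α − 1 = ε/1000 = -0.0362
(δ_res + 1000)/(δ₀ + 1000) = (61.5 + 1000)/(-6.7 + 1000) = 1061.5/993.3 = 1.068660
f = 1.068660^(1/-0.0362) = exp(ln(1.068660)/-0.0362) = exp(0.06641/-0.0362)
f = exp(-1.8344) = 0.1597

0.16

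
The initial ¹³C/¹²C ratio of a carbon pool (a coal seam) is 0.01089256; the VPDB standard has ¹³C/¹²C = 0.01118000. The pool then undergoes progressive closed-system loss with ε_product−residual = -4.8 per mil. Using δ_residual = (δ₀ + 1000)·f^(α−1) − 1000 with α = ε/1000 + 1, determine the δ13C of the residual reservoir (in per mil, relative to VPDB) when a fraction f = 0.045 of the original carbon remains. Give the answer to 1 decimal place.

δ₀ = (0.01089256/0.01118000 − 1)×1000 = (0.974290 − 1)×1000 = -25.710 per mil
α − 1 = ε/1000 = -0.0048
f^(α−1) = 0.045^(-0.0048) = 1.014997
δ_res = (-25.710 + 1000) × 1.014997 − 1000 = 988.901 − 1000 = -11.10 per mil

-11.1 per mil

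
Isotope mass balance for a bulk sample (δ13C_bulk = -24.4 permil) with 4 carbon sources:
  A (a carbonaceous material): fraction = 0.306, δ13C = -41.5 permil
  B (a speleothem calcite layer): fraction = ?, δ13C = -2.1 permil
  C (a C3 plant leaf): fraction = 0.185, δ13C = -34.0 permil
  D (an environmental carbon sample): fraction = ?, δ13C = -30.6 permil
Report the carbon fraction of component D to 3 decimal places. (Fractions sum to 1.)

Let f_D and f_B be the unknown fractions; fractions sum to 1 so f_D + f_B = 0.509.
Mass balance: Σ fᵢ·δᵢ = δ_bulk ⇒ f_D·(-30.6) + f_B·(-2.1) = -24.4 − (-18.989) = -5.411
Substitute f_B = 0.509 − f_D:
f_D·(-30.6 − -2.1) = -5.411 − 0.509×(-2.1) = -4.342
f_D = -4.342 / -28.5 = 0.1524

0.152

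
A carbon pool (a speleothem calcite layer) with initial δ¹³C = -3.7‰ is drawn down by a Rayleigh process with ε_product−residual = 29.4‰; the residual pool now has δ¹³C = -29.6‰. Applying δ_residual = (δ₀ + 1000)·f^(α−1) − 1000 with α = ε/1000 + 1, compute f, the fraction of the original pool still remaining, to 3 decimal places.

α − 1 = ε/1000 = 0.0294
(δ_res + 1000)/(δ₀ + 1000) = (-29.6 + 1000)/(-3.7 + 1000) = 970.4/996.3 = 0.974004
f = 0.974004^(1/0.0294) = exp(ln(0.974004)/0.0294) = exp(-0.02634/0.0294)
f = exp(-0.8959) = 0.4082

0.408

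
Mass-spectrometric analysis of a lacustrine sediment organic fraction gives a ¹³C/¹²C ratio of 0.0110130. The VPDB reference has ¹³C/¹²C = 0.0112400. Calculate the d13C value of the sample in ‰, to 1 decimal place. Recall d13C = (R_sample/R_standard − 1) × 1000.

-20.2‰

d13C = (R_sample / R_standard − 1) × 1000
R_sample / R_standard = 0.0110130 / 0.0112400 = 0.979804
d13C = (0.979804 − 1) × 1000 = -20.20‰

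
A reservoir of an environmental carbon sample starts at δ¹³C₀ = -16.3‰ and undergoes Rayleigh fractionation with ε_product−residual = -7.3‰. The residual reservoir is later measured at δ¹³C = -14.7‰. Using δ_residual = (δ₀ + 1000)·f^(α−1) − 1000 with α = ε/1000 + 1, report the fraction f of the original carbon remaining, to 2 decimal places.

α − 1 = ε/1000 = -0.0073
(δ_res + 1000)/(δ₀ + 1000) = (-14.7 + 1000)/(-16.3 + 1000) = 985.3/983.7 = 1.001627
f = 1.001627^(1/-0.0073) = exp(ln(1.001627)/-0.0073) = exp(0.00163/-0.0073)
f = exp(-0.2226) = 0.8004

0.80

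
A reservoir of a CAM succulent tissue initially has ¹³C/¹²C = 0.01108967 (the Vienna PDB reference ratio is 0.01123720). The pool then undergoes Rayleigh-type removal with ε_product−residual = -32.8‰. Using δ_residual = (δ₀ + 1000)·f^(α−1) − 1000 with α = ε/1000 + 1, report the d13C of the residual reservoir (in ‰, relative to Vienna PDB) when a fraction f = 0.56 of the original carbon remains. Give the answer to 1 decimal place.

δ₀ = (0.01108967/0.01123720 − 1)×1000 = (0.986871 − 1)×1000 = -13.129‰
α − 1 = ε/1000 = -0.0328
f^(α−1) = 0.56^(-0.0328) = 1.019200
δ_res = (-13.129 + 1000) × 1.019200 − 1000 = 1005.819 − 1000 = 5.82‰

5.8‰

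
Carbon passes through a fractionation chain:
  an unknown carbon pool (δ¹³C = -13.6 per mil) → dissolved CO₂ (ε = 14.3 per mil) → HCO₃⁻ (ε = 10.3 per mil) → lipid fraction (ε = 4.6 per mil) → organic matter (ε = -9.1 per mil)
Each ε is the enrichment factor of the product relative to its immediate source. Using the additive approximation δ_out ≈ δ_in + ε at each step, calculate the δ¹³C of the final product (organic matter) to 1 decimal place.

step 1: δ ≈ -13.6 + (14.3) = 0.7 per mil
step 2: δ ≈ 0.7 + (10.3) = 11.0 per mil
step 3: δ ≈ 11.0 + (4.6) = 15.6 per mil
step 4: δ ≈ 15.6 + (-9.1) = 6.5 per mil

6.5 per mil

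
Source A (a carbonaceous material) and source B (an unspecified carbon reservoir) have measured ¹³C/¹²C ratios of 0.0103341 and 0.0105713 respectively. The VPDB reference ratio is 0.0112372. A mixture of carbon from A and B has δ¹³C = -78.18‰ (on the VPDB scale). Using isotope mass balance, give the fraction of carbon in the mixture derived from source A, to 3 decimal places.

δ_A = (0.0103341/0.0112372 − 1)×1000 = (0.919633 − 1)×1000 = -80.367‰
δ_B = (0.0105713/0.0112372 − 1)×1000 = (0.940741 − 1)×1000 = -59.259‰
f_A = (δ_mix − δ_B)/(δ_A − δ_B) = (-78.18 − (-59.259))/(-80.367 − (-59.259))
f_A = -18.921 / -21.108 = 0.8964

0.896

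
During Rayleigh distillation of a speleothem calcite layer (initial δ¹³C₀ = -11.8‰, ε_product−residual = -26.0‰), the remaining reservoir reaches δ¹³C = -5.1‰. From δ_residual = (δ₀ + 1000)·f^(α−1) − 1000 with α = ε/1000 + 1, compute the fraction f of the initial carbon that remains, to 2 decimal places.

α − 1 = ε/1000 = -0.0260
(δ_res + 1000)/(δ₀ + 1000) = (-5.1 + 1000)/(-11.8 + 1000) = 994.9/988.2 = 1.006780
f = 1.006780^(1/-0.0260) = exp(ln(1.006780)/-0.0260) = exp(0.00676/-0.0260)
f = exp(-0.2599) = 0.7711

0.77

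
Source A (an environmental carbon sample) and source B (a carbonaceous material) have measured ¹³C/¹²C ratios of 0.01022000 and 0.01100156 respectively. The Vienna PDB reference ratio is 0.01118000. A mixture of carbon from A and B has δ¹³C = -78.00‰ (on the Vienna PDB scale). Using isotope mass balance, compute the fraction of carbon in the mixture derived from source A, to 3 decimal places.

δ_A = (0.01022000/0.01118000 − 1)×1000 = (0.914132 − 1)×1000 = -85.868‰
δ_B = (0.01100156/0.01118000 − 1)×1000 = (0.984039 − 1)×1000 = -15.961‰
f_A = (δ_mix − δ_B)/(δ_A − δ_B) = (-78.00 − (-15.961))/(-85.868 − (-15.961))
f_A = -62.039 / -69.907 = 0.8875

0.887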